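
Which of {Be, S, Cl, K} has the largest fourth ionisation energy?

Be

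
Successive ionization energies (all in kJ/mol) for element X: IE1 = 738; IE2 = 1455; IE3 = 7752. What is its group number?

Group 2

Look for the largest jump between consecutive ionization energies: IE3/IE2 ≈ 5.3, far larger than any earlier ratio.
That jump marks the point where a core electron is being removed. So the atom has 2 valence electrons.
A main-group element with 2 valence electrons is in group 2.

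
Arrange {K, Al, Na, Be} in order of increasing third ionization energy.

After 2 electrons have been removed, what remains? K²⁺ is already 1 electron into the core; Al²⁺ still has 1 valence electron; Na²⁺ is already 1 electron into the core; Be²⁺ is the bare [He] core.
Core electrons are held far more tightly than valence electrons, so K, Na and Be top the IE_3 order.
The numbers (kJ/mol): K 4420, Al 2745, Na 6910, Be 14849.
Hence IE_3: Al < K < Na < Be.

Al, K, Na, Be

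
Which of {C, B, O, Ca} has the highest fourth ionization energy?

The fourth ionization energy removes an electron from the +3 ion. For each element: C³⁺ still has 1 valence electron; B³⁺ is the bare [He] core; O³⁺ still has 3 valence electrons; Ca³⁺ is already 1 electron into the core.
Usually core removal costs more than valence removal, but here the competition is close: a tightly held n=2 valence electron can cost more to remove than an n=3 core electron, so the actual values have to decide it.
Valence configurations: C³⁺ [He]2s¹, O³⁺ [He]2s²2p¹.
The numbers (kJ/mol): C 6223, B 25026, O 7469, Ca 6491.
Putting it together, IE_4: C < Ca < O < B.

B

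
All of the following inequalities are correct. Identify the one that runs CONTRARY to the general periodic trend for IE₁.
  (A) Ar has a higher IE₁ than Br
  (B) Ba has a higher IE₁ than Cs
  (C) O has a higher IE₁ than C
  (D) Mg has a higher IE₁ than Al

The general trend: IE₁ increases across a period and decreases down a group.
(A) Ar (period 3, group 18) vs Br (period 4, group 17): the stated order agrees with the simple trend.
(B) Ba (period 6, group 2) vs Cs (period 6, group 1): the stated order agrees with the simple trend.
(C) O (period 2, group 16) vs C (period 2, group 14): the stated order agrees with the simple trend.
(D) Mg (period 3, group 2) vs Al (period 3, group 13): the stated order contradicts the simple trend.
The exception is (D): Al's single 3p electron is easier to remove than one from Mg's filled 3s².

(D)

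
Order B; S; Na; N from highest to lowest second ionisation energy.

Consider each +1 ion: B⁺ still has 2 valence electrons; S⁺ still has 5 valence electrons; Na⁺ is the bare [Ne] core; N⁺ still has 4 valence electrons.
Pulling an electron out of a noble-gas core costs far more than removing a remaining valence electron, so Na sits at the high end of IE_2.
Valence configurations: B⁺ [He]2s², S⁺ [Ne]3s²3p³, N⁺ [He]2s²2p².
The numbers (kJ/mol): B 2427, S 2252, Na 4562, N 2856.
Overall IE_2 order: S < B < N < Na.

Na > N > B > S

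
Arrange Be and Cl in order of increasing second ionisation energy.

Be < Cl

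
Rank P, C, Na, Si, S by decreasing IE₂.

Na > C > S > P > Si

Consider each +1 ion: P⁺ still has 4 valence electrons; C⁺ still has 3 valence electrons; Na⁺ is the bare [Ne] core; Si⁺ still has 3 valence electrons; S⁺ still has 5 valence electrons.
Breaking into a closed-shell core is much more expensive than removing a leftover valence electron — Na has the largest IE_2 here.
Valence configurations: P⁺ [Ne]3s²3p², C⁺ [He]2s²2p¹, Si⁺ [Ne]3s²3p¹, S⁺ [Ne]3s²3p³.
Tabulated IE_2 (kJ/mol): P 1907, C 2353, Na 4562, Si 1577, S 2252.
Hence IE_2: Si < P < S < C < Na.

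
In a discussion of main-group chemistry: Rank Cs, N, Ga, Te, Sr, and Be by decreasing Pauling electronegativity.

N > Te > Ga > Be > Sr > Cs

Smaller atoms with higher effective nuclear charge are more electronegative.
These span different periods and groups, so the two trends combine.
Sr > Cs: both effects reinforce here, so Sr is clearly the higher of the two.
Be > Sr: Be sits above Sr in group 2, so the down-group effect alone puts Be higher.
Ga > Be: the two effects oppose for this pair; the across-period effect wins (1.81 vs 1.57).
Te > Ga: the two effects oppose for this pair; the across-period effect wins (2.10 vs 1.81).
N > Te: period and group pull opposite ways; the down-group shift dominates (3.04 vs 2.10).
For reference (Pauling): Be 1.57, N 3.04, Ga 1.81, Sr 0.95, Te 2.10, Cs 0.79.
So from highest to lowest: N > Te > Ga > Be > Sr > Cs.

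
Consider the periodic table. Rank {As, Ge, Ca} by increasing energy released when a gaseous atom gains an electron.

Ca is in period 4, group 2; Ge is in period 4, group 14; As is in period 4, group 15.
Atoms with high Z_eff and room in the valence shell (especially the halogens) have the most exothermic electron affinities.
All lie in period 4; the across-period trend (electron affinity increases left to right) applies, with the exception below.
Note the exception: Ge has a higher electron affinity than As, contrary to the simple trend — adding an electron to As's half-filled 4p³ is unfavourable, so Ge (4p²) has the more exothermic EA.
Tabulated electron affinity (kJ/mol): Ca 2, Ge 119, As 78.
So from lowest to highest: Ca < As < Ge.

Ca < As < Ge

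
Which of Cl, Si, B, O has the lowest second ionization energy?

Consider each +1 ion: Cl⁺ still has 6 valence electrons; Si⁺ still has 3 valence electrons; B⁺ still has 2 valence electrons; O⁺ still has 5 valence electrons.
All are still removing valence electrons, so compare the +1 ions as you would atoms: IE_2 generally rises across a period (higher Z_eff) and falls down a group (larger shell), subject to the usual subshell exceptions.
Valence configurations: Cl⁺ [Ne]3s²3p⁴, Si⁺ [Ne]3s²3p¹, B⁺ [He]2s², O⁺ [He]2s²2p³.
Approximate IE_2 values (kJ/mol): Cl 2298, Si 1577, B 2427, O 3388.
So the second ionization energies run Si < Cl < B < O.

Si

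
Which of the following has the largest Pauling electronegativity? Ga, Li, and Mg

Li is in period 2, group 1; Mg is in period 3, group 2; Ga is in period 4, group 13.
Atoms toward the upper right of the periodic table pull bonding electrons most strongly.
A diagonal step moves right (one effect) and down (the opposite effect) at once.
Mg > Li: period and group pull opposite ways; the across-period shift dominates (1.31 vs 0.98).
Ga > Mg: the two effects oppose for this pair; the across-period effect wins (1.81 vs 1.31).
Approximate values (Pauling): Li 0.98, Mg 1.31, Ga 1.81.
The largest Pauling electronegativity among these belongs to Ga.

Ga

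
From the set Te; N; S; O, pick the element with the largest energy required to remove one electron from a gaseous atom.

Removing the outermost electron gets harder across a period and easier down a group.
Neither a single period nor a single group — weigh both effects.
S > Te: S sits above Te in group 16, so the down-group effect alone puts S higher.
O > S: O sits above S in group 16, so the down-group effect alone puts O higher.
N > O: this pair runs against the simple trend — see the exception note.
Note the exception: N has a higher first ionization energy than O, contrary to the simple trend — pairing an electron in O's 2p⁴ costs repulsion energy, so O ionizes more easily than half-filled N (2p³).
Approximate values (kJ/mol): N 1402, O 1314, S 1000, Te 869.
The largest energy required to remove one electron from a gaseous atom among these belongs to N.

N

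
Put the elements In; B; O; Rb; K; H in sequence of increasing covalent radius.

H < O < B < In < K < Rb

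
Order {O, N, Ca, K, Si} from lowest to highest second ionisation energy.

The second ionization energy removes an electron from the +1 ion. For each element: O⁺ still has 5 valence electrons; N⁺ still has 4 valence electrons; Ca⁺ still has 1 valence electron; K⁺ is the bare [Ar] core; Si⁺ still has 3 valence electrons.
Usually core removal costs more than valence removal, but here the competition is close: a tightly held n=2 valence electron can cost more to remove than an n=3 core electron, so the actual values have to decide it.
Valence configurations: O⁺ [He]2s²2p³, N⁺ [He]2s²2p², Ca⁺ [Ar]4s¹, Si⁺ [Ne]3s²3p¹.
Tabulated IE_2 (kJ/mol): O 3388, N 2856, Ca 1145, K 3052, Si 1577.
Putting it together, IE_2: Ca < Si < N < K < O.

Ca < Si < N < K < O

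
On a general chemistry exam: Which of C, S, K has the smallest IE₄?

The fourth ionization energy removes an electron from the +3 ion. For each element: C³⁺ still has 1 valence electron; S³⁺ still has 3 valence electrons; K³⁺ is already 2 electrons into the core.
Usually core removal costs more than valence removal, but here the competition is close: a tightly held n=2 valence electron can cost more to remove than an n=3 core electron, so the actual values have to decide it.
Valence configurations: C³⁺ [He]2s¹, S³⁺ [Ne]3s²3p¹.
Tabulated IE_4 (kJ/mol): C 6223, S 4556, K 5877.
Putting it together, IE_4: S < K < C.

S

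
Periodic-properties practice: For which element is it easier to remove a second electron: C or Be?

Be

IE_2 is the cost of taking one more electron from the +1 cation: C⁺ still has 3 valence electrons; Be⁺ still has 1 valence electron.
All are still removing valence electrons, so compare the +1 ions as you would atoms: IE_2 generally rises across a period (higher Z_eff) and falls down a group (larger shell), subject to the usual subshell exceptions.
Valence configurations: C⁺ [He]2s²2p¹, Be⁺ [He]2s¹.
The numbers (kJ/mol): C 2353, Be 1757.
Overall IE_2 order: Be < C.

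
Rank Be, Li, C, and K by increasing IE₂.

The second ionization energy removes an electron from the +1 ion. For each element: Be⁺ still has 1 valence electron; Li⁺ is the bare [He] core; C⁺ still has 3 valence electrons; K⁺ is the bare [Ar] core.
Breaking into a closed-shell core is much more expensive than removing a leftover valence electron — K and Li have the largest IE_2 here.
Valence configurations: Be⁺ [He]2s¹, C⁺ [He]2s²2p¹.
The numbers (kJ/mol): Be 1757, Li 7298, C 2353, K 3052.
Hence IE_2: Be < C < K < Li.

Be < C < K < Li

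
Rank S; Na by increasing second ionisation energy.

S, Na

After 1 electron has been removed, what remains? S⁺ still has 5 valence electrons; Na⁺ is the bare [Ne] core.
Breaking into a closed-shell core is much more expensive than removing a leftover valence electron — Na has the largest IE_2 here.
Approximate IE_2 values (kJ/mol): S 2252, Na 4562.
Putting it together, IE_2: S < Na.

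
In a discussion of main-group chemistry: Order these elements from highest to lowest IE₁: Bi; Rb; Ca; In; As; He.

He > As > Bi > Ca > In > Rb

IE₁ increases left→right with effective nuclear charge and decreases top→bottom as the valence shell moves farther out.
These span different periods and groups, so the two trends combine.
In > Rb: In lies to the right of Rb in period 5, so the across-period effect alone puts In higher.
Ca > In: the two effects oppose for this pair; the down-group effect wins (590 vs 558 kJ/mol).
Bi > Ca: period and group pull opposite ways; the across-period shift dominates (703 vs 590 kJ/mol).
As > Bi: As sits above Bi in group 15, so the down-group effect alone puts As higher.
He > As: relative to As, both the across-period and down-group shifts push He's first ionization energy up.
Tabulated first ionization energy (kJ/mol): He 2372, Ca 590, As 947, Rb 403, In 558, Bi 703.
So from highest to lowest: He > As > Bi > Ca > In > Rb.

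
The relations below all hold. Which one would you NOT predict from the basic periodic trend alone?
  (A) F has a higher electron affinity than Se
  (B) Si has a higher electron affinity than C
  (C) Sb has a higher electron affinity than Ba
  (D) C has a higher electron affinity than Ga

(B)

The general trend: electron affinity increases across a period and decreases down a group.
(A) F (period 2, group 17) vs Se (period 4, group 16): the stated order agrees with the simple trend.
(B) Si (period 3, group 14) vs C (period 2, group 14): the stated order contradicts the simple trend.
(C) Sb (period 5, group 15) vs Ba (period 6, group 2): the stated order agrees with the simple trend.
(D) C (period 2, group 14) vs Ga (period 4, group 13): the stated order agrees with the simple trend.
The exception is (B): Si's larger, more diffuse 3p orbitals accept an added electron slightly more readily than C's compact 2p.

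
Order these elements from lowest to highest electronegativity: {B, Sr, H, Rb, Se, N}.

Rb < Sr < B < H < Se < N

Smaller atoms with higher effective nuclear charge are more electronegative.
These span different periods and groups, so the two trends combine.
Sr > Rb: Sr lies to the right of Rb in period 5, so the across-period effect alone puts Sr higher.
B > Sr: relative to Sr, both the across-period and down-group shifts push B's electronegativity up.
H > B: the two effects oppose for this pair; the down-group effect wins (2.20 vs 2.04).
Se > H: the two effects oppose for this pair; the across-period effect wins (2.55 vs 2.20).
N > Se: the two effects oppose for this pair; the down-group effect wins (3.04 vs 2.55).
Tabulated electronegativity (Pauling): H 2.20, B 2.04, N 3.04, Se 2.55, Rb 0.82, Sr 0.95.
So from lowest to highest: Rb < Sr < B < H < Se < N.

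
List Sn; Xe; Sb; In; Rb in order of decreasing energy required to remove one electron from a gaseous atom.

Rb is in period 5, group 1; In is in period 5, group 13; Sn is in period 5, group 14; Sb is in period 5, group 15; Xe is in period 5, group 18.
First ionization energy rises across a period (greater Z_eff holds electrons more tightly) and falls down a group (valence electrons are farther from the nucleus).
All lie in period 5, so first ionization energy increases left to right.
So from highest to lowest: Xe > Sb > Sn > In > Rb.

Xe, Sb, Sn, In, Rb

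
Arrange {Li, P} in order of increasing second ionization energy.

IE_2 is the cost of taking one more electron from the +1 cation: Li⁺ is the bare [He] core; P⁺ still has 4 valence electrons.
Core electrons are held far more tightly than valence electrons, so Li tops the IE_2 order.
Approximate IE_2 values (kJ/mol): Li 7298, P 1907.
So the second ionization energies run P < Li.

P < Li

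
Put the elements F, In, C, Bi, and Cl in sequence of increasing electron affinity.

In < Bi < C < F < Cl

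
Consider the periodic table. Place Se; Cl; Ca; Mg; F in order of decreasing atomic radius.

Ca, Mg, Se, Cl, F

Moving right in a period, electrons are added to the same shell under a stronger nuclear pull, so atoms get smaller; moving down, a new shell is opened and atoms get larger.
These span different periods and groups, so the two trends combine.
Cl > F: Cl sits below F in group 17, so the down-group effect alone puts Cl larger.
Se > Cl: relative to Cl, both the across-period and down-group shifts push Se's atomic radius up.
Mg > Se: period and group pull opposite ways; the across-period shift dominates (139 vs 116 pm).
Ca > Mg: they share group 2; the group trend gives Ca the larger value.
Tabulated atomic radius (pm): F 64, Mg 139, Cl 99, Ca 171, Se 116.
So from largest to smallest: Ca > Mg > Se > Cl > F.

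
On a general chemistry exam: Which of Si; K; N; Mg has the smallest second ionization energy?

IE_2 is the cost of taking one more electron from the +1 cation: Si⁺ still has 3 valence electrons; K⁺ is the bare [Ar] core; N⁺ still has 4 valence electrons; Mg⁺ still has 1 valence electron.
Breaking into a closed-shell core is much more expensive than removing a leftover valence electron — K has the largest IE_2 here.
Valence configurations: Si⁺ [Ne]3s²3p¹, N⁺ [He]2s²2p², Mg⁺ [Ne]3s¹.
Tabulated IE_2 (kJ/mol): Si 1577, K 3052, N 2856, Mg 1451.
So the second ionization energies run Mg < Si < N < K.

Mg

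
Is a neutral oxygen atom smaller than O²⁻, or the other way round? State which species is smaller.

Forming O²⁻ adds 2 electrons to O. More electron–electron repulsion in the same shell, with unchanged nuclear charge, lets the cloud expand.
An anion is larger than its parent atom: O²⁻ > O.

O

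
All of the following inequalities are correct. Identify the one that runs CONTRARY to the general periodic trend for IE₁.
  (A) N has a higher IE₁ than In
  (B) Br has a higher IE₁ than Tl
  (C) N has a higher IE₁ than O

The general trend: IE₁ increases across a period and decreases down a group.
(A) N (period 2, group 15) vs In (period 5, group 13): the stated order agrees with the simple trend.
(B) Br (period 4, group 17) vs Tl (period 6, group 13): the stated order agrees with the simple trend.
(C) N (period 2, group 15) vs O (period 2, group 16): the stated order contradicts the simple trend.
The exception is (C): pairing an electron in O's 2p⁴ costs repulsion energy, so O ionizes more easily than half-filled N (2p³).

(C)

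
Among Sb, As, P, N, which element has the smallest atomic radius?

Atomic radius shrinks across a period as nuclear charge pulls the same shell inward, and grows down a group as new shells are added.
All are in group 15, so atomic radius increases down the group.
The smallest atomic radius among these belongs to N.

N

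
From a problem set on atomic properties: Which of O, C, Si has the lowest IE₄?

Si

IE_4 is the cost of taking one more electron from the +3 cation: O³⁺ still has 3 valence electrons; C³⁺ still has 1 valence electron; Si³⁺ still has 1 valence electron.
All are still removing valence electrons, so compare the +3 ions as you would atoms: IE_4 generally rises across a period (higher Z_eff) and falls down a group (larger shell), subject to the usual subshell exceptions.
Valence configurations: O³⁺ [He]2s²2p¹, C³⁺ [He]2s¹, Si³⁺ [Ne]3s¹.
The numbers (kJ/mol): O 7469, C 6223, Si 4356.
So the fourth ionization energies run Si < C < O.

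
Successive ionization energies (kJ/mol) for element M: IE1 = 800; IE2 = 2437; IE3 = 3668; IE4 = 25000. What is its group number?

Group 13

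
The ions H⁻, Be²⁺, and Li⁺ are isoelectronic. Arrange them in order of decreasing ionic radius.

All of these have 2 electrons, so size is governed by nuclear charge alone: the more protons, the stronger the pull on the same electron cloud, and the smaller the ion.
Nuclear charges: Be²⁺ (Z=4), Li⁺ (Z=3), H⁻ (Z=1).
Largest to smallest: H⁻ > Li⁺ > Be²⁺.

H⁻, Li⁺, Be²⁺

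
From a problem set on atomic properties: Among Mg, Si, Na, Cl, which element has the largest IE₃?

Mg

Consider each +2 ion: Mg²⁺ is the bare [Ne] core; Si²⁺ still has 2 valence electrons; Na²⁺ is already 1 electron into the core; Cl²⁺ still has 5 valence electrons.
Breaking into a closed-shell core is much more expensive than removing a leftover valence electron — Na and Mg have the largest IE_3 here.
Valence configurations: Si²⁺ [Ne]3s², Cl²⁺ [Ne]3s²3p³.
Tabulated IE_3 (kJ/mol): Mg 7733, Si 3232, Na 6910, Cl 3822.
Putting it together, IE_3: Si < Cl < Na < Mg.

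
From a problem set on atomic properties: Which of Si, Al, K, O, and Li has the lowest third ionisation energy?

The third ionization energy removes an electron from the +2 ion. For each element: Si²⁺ still has 2 valence electrons; Al²⁺ still has 1 valence electron; K²⁺ is already 1 electron into the core; O²⁺ still has 4 valence electrons; Li²⁺ is already 1 electron into the core.
Usually core removal costs more than valence removal, but here the competition is close: a tightly held n=2 valence electron can cost more to remove than an n=3 core electron, so the actual values have to decide it.
Valence configurations: Si²⁺ [Ne]3s², Al²⁺ [Ne]3s¹, O²⁺ [He]2s²2p².
Tabulated IE_3 (kJ/mol): Si 3232, Al 2745, K 4420, O 5300, Li 11815.
Putting it together, IE_3: Al < Si < K < O < Li.

Al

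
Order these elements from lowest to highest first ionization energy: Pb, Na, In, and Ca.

Na is in period 3, group 1; Ca is in period 4, group 2; In is in period 5, group 13; Pb is in period 6, group 14.
Removing the outermost electron gets harder across a period and easier down a group.
These sit on a diagonal, where the across-period and down-group effects partly cancel.
In > Na: period and group pull opposite ways; the across-period shift dominates (558 vs 496 kJ/mol).
Ca > In: period and group pull opposite ways; the down-group shift dominates (590 vs 558 kJ/mol).
Pb > Ca: the two effects oppose for this pair; the across-period effect wins (716 vs 590 kJ/mol).
Tabulated first ionization energy (kJ/mol): Na 496, Ca 590, In 558, Pb 716.
So from lowest to highest: Na < In < Ca < Pb.

Na < In < Ca < Pb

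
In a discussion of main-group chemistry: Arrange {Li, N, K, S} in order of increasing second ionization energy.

Consider each +1 ion: Li⁺ is the bare [He] core; N⁺ still has 4 valence electrons; K⁺ is the bare [Ar] core; S⁺ still has 5 valence electrons.
Core electrons are held far more tightly than valence electrons, so K and Li top the IE_2 order.
Valence configurations: N⁺ [He]2s²2p², S⁺ [Ne]3s²3p³.
Tabulated IE_2 (kJ/mol): Li 7298, N 2856, K 3052, S 2252.
Overall IE_2 order: S < N < K < Li.

S < N < K < Li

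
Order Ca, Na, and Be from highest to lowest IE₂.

Na > Be > Ca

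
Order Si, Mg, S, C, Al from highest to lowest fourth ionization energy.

After 3 electrons have been removed, what remains? Si³⁺ still has 1 valence electron; Mg³⁺ is already 1 electron into the core; S³⁺ still has 3 valence electrons; C³⁺ still has 1 valence electron; Al³⁺ is the bare [Ne] core.
Breaking into a closed-shell core is much more expensive than removing a leftover valence electron — Mg and Al have the largest IE_4 here.
Valence configurations: Si³⁺ [Ne]3s¹, S³⁺ [Ne]3s²3p¹, C³⁺ [He]2s¹.
Tabulated IE_4 (kJ/mol): Si 4356, Mg 10543, S 4556, C 6223, Al 11577.
So the fourth ionization energies run Si < S < C < Mg < Al.

Al > Mg > C > S > Si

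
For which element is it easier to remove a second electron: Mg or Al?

The second ionization energy removes an electron from the +1 ion. For each element: Mg⁺ still has 1 valence electron; Al⁺ still has 2 valence electrons.
All are still removing valence electrons, so compare the +1 ions as you would atoms: IE_2 generally rises across a period (higher Z_eff) and falls down a group (larger shell), subject to the usual subshell exceptions.
Valence configurations: Mg⁺ [Ne]3s¹, Al⁺ [Ne]3s².
Approximate IE_2 values (kJ/mol): Mg 1451, Al 1817.
Hence IE_2: Mg < Al.

Mg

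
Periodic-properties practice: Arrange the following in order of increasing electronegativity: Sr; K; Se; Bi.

K < Sr < Bi < Se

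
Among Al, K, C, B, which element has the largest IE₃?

C

After 2 electrons have been removed, what remains? Al²⁺ still has 1 valence electron; K²⁺ is already 1 electron into the core; C²⁺ still has 2 valence electrons; B²⁺ still has 1 valence electron.
Usually core removal costs more than valence removal, but here the competition is close: a tightly held n=2 valence electron can cost more to remove than an n=3 core electron, so the actual values have to decide it.
Valence configurations: Al²⁺ [Ne]3s¹, C²⁺ [He]2s², B²⁺ [He]2s¹.
Tabulated IE_3 (kJ/mol): Al 2745, K 4420, C 4620, B 3660.
Hence IE_3: Al < B < K < C.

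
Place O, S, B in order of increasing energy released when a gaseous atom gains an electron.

B is in period 2, group 13; O is in period 2, group 16; S is in period 3, group 16.
Atoms with high Z_eff and room in the valence shell (especially the halogens) have the most exothermic electron affinities.
Neither a single period nor a single group — weigh both effects.
O > B: both are in period 2; the period trend gives O the larger value.
S > O: this pair runs against the simple trend — see the exception note.
Note the exception: S has a higher electron affinity than O, contrary to the simple trend — the compact 2p subshell of O repels the added electron more than S's larger 3p does.
Tabulated electron affinity (kJ/mol): B 27, O 141, S 200.
So from lowest to highest: B < O < S.

B < O < S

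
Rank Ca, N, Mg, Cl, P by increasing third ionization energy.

The third ionization energy removes an electron from the +2 ion. For each element: Ca²⁺ is the bare [Ar] core; N²⁺ still has 3 valence electrons; Mg²⁺ is the bare [Ne] core; Cl²⁺ still has 5 valence electrons; P²⁺ still has 3 valence electrons.
Breaking into a closed-shell core is much more expensive than removing a leftover valence electron — Ca and Mg have the largest IE_3 here.
Valence configurations: N²⁺ [He]2s²2p¹, Cl²⁺ [Ne]3s²3p³, P²⁺ [Ne]3s²3p¹.
Approximate IE_3 values (kJ/mol): Ca 4912, N 4578, Mg 7733, Cl 3822, P 2914.
So the third ionization energies run P < Cl < N < Ca < Mg.

P < Cl < N < Ca < Mg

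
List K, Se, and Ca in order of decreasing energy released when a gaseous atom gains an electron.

Se > K > Ca

K is in period 4, group 1; Ca is in period 4, group 2; Se is in period 4, group 16.
Adding an electron releases more energy for atoms nearer the top right (short of the noble gases).
All lie in period 4; the across-period trend (electron affinity increases left to right) applies, with the exception below.
Note the exception: K has a higher electron affinity than Ca, contrary to the simple trend — adding an electron to Ca (ns²) has to open a new, higher-energy np subshell, which is unfavourable.
Approximate values (kJ/mol): K 48, Ca 2, Se 195.
So from highest to lowest: Se > K > Ca.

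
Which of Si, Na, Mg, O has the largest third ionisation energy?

Mg

The third ionization energy removes an electron from the +2 ion. For each element: Si²⁺ still has 2 valence electrons; Na²⁺ is already 1 electron into the core; Mg²⁺ is the bare [Ne] core; O²⁺ still has 4 valence electrons.
Pulling an electron out of a noble-gas core costs far more than removing a remaining valence electron, so Na and Mg sit at the high end of IE_3.
Valence configurations: Si²⁺ [Ne]3s², O²⁺ [He]2s²2p².
The numbers (kJ/mol): Si 3232, Na 6910, Mg 7733, O 5300.
Hence IE_3: Si < O < Na < Mg.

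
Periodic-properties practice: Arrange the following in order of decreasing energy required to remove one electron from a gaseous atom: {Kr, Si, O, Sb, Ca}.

Kr > O > Sb > Si > Ca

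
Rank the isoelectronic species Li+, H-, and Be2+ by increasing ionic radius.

Be2+ < Li+ < H-

All of these have 2 electrons, so size is governed by nuclear charge alone: the more protons, the stronger the pull on the same electron cloud, and the smaller the ion.
Nuclear charges: Be2+ (Z=4), Li+ (Z=3), H- (Z=1).
Smallest to largest: Be2+ < Li+ < H-.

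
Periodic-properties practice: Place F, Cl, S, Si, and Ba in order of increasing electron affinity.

Ba < Si < S < F < Cl

Electron affinity generally becomes more exothermic across a period toward the halogens and less exothermic down a group.
Neither a single period nor a single group — weigh both effects.
Si > Ba: relative to Ba, both the across-period and down-group shifts push Si's electron affinity up.
S > Si: both are in period 3; the period trend gives S the larger value.
F > S: both effects reinforce here, so F is clearly the higher of the two.
Cl > F: this pair runs against the simple trend — see the exception note.
Note the exception: Cl has a higher electron affinity than F, contrary to the simple trend — F's small 2p subshell makes the incoming electron feel strong e⁻–e⁻ repulsion, so Cl actually releases more energy on gaining an electron.
Approximate values (kJ/mol): F 328, Si 134, S 200, Cl 349, Ba 14.
So from lowest to highest: Ba < Si < S < F < Cl.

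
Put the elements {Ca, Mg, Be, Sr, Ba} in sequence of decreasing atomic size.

Ba, Sr, Ca, Mg, Be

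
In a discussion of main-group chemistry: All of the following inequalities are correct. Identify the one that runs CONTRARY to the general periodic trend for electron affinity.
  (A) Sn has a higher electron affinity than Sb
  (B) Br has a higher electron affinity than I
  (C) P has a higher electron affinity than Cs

(A)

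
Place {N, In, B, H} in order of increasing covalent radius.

H is in period 1, group 1; B is in period 2, group 13; N is in period 2, group 15; In is in period 5, group 13.
Across a period the added protons contract the valence shell; down a group each new principal shell makes the atom larger.
Neither a single period nor a single group — weigh both effects.
N > H: the two effects oppose for this pair; the down-group effect wins (71 vs 32 pm).
B > N: B lies to the left of N in period 2, so the across-period effect alone puts B larger.
In > B: they share group 13; the group trend gives In the larger value.
For reference (pm): H 32, B 85, N 71, In 142.
So from smallest to largest: H < N < B < In.

H < N < B < In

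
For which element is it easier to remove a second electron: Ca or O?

Ca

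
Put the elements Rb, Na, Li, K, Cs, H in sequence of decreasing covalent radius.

H is in period 1, group 1; Li is in period 2, group 1; Na is in period 3, group 1; K is in period 4, group 1; Rb is in period 5, group 1; Cs is in period 6, group 1.
Radius decreases left→right (rising Z_eff, same n) and increases top→bottom (higher n).
All are in group 1, so atomic radius increases down the group.
So from largest to smallest: Cs > Rb > K > Na > Li > H.

Cs, Rb, K, Na, Li, H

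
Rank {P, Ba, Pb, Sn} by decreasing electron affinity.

Sn, P, Pb, Ba

Atoms with high Z_eff and room in the valence shell (especially the halogens) have the most exothermic electron affinities.
Here both period and group differ, so the two effects have to be weighed against each other.
Pb > Ba: both are in period 6; the period trend gives Pb the larger value.
P > Pb: relative to Pb, both the across-period and down-group shifts push P's electron affinity up.
Sn > P: this pair runs against the simple trend — see the exception note.
Note the exception: Sn has a higher electron affinity than P, contrary to the simple trend — adding an electron to P's half-filled np³ subshell costs electron-pairing energy.
Tabulated electron affinity (kJ/mol): P 72, Sn 107, Ba 14, Pb 35.
So from highest to lowest: Sn > P > Pb > Ba.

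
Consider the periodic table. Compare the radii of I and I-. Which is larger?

Forming I- adds 1 electron to I. More electron–electron repulsion in the same shell, with unchanged nuclear charge, lets the cloud expand.
An anion is larger than its parent atom: I- > I.

I-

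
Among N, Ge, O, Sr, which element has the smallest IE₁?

N is in period 2, group 15; O is in period 2, group 16; Ge is in period 4, group 14; Sr is in period 5, group 2.
Across a period the outer electron is held more tightly (higher IE₁); down a group it sits in a higher shell, more shielded, and comes off more easily.
Neither a single period nor a single group — weigh both effects.
Ge > Sr: relative to Sr, both the across-period and down-group shifts push Ge's first ionization energy up.
O > Ge: relative to Ge, both the across-period and down-group shifts push O's first ionization energy up.
N > O: this pair runs against the simple trend — see the exception note.
Note the exception: N has a higher first ionization energy than O, contrary to the simple trend — pairing an electron in O's 2p⁴ costs repulsion energy, so O ionizes more easily than half-filled N (2p³).
Approximate values (kJ/mol): N 1402, O 1314, Ge 762, Sr 550.
The smallest IE₁ among these belongs to Sr.

Sr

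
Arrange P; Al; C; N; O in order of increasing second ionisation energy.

Al, P, C, N, O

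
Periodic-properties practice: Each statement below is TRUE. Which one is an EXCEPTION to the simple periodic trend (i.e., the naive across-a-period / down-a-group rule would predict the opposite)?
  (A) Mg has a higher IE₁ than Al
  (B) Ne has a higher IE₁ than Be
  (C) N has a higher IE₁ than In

(A)

The general trend: IE₁ increases across a period and decreases down a group.
(A) Mg (period 3, group 2) vs Al (period 3, group 13): the stated order contradicts the simple trend.
(B) Ne (period 2, group 18) vs Be (period 2, group 2): the stated order agrees with the simple trend.
(C) N (period 2, group 15) vs In (period 5, group 13): the stated order agrees with the simple trend.
The exception is (A): Al's single 3p electron is easier to remove than one from Mg's filled 3s².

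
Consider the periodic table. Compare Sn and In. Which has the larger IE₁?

In is in period 5, group 13; Sn is in period 5, group 14.
Across a period the outer electron is held more tightly (higher IE₁); down a group it sits in a higher shell, more shielded, and comes off more easily.
All lie in period 5, so first ionization energy increases left to right.
So Sn has the larger IE₁ (Sn > In).

Sn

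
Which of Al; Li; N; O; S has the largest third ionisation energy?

Li

Consider each +2 ion: Al²⁺ still has 1 valence electron; Li²⁺ is already 1 electron into the core; N²⁺ still has 3 valence electrons; O²⁺ still has 4 valence electrons; S²⁺ still has 4 valence electrons.
Core electrons are held far more tightly than valence electrons, so Li tops the IE_3 order.
Valence configurations: Al²⁺ [Ne]3s¹, N²⁺ [He]2s²2p¹, O²⁺ [He]2s²2p², S²⁺ [Ne]3s²3p².
Approximate IE_3 values (kJ/mol): Al 2745, Li 11815, N 4578, O 5300, S 3357.
Hence IE_3: Al < S < N < O < Li.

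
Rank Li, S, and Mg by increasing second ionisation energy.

Mg < S < Li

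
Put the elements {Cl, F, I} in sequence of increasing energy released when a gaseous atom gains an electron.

I < F < Cl

F is in period 2, group 17; Cl is in period 3, group 17; I is in period 5, group 17.
Atoms with high Z_eff and room in the valence shell (especially the halogens) have the most exothermic electron affinities.
All are in group 17; the group trend (electron affinity increases up the group) applies, with the exception below.
Note the exception: Cl has a higher electron affinity than F, contrary to the simple trend — F's small 2p subshell makes the incoming electron feel strong e⁻–e⁻ repulsion, so Cl actually releases more energy on gaining an electron.
Tabulated electron affinity (kJ/mol): F 328, Cl 349, I 295.
So from lowest to highest: I < F < Cl.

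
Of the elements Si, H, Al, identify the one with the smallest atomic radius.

H is in period 1, group 1; Al is in period 3, group 13; Si is in period 3, group 14.
Moving right in a period, electrons are added to the same shell under a stronger nuclear pull, so atoms get smaller; moving down, a new shell is opened and atoms get larger.
Neither a single period nor a single group — weigh both effects.
Si > H: period and group pull opposite ways; the down-group shift dominates (116 vs 32 pm).
Al > Si: both are in period 3; the period trend gives Al the larger value.
Tabulated atomic radius (pm): H 32, Al 126, Si 116.
The smallest atomic radius among these belongs to H.

H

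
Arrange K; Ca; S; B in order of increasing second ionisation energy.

Ca < S < B < K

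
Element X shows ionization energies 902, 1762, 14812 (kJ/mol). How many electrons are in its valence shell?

2

Look for the largest jump between consecutive ionization energies: IE3/IE2 ≈ 8.4, far larger than any earlier ratio.
That jump marks the point where a core electron is being removed. So the atom has 2 valence electrons.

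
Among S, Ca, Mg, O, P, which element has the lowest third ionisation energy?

IE_3 is the cost of taking one more electron from the +2 cation: S²⁺ still has 4 valence electrons; Ca²⁺ is the bare [Ar] core; Mg²⁺ is the bare [Ne] core; O²⁺ still has 4 valence electrons; P²⁺ still has 3 valence electrons.
Usually core removal costs more than valence removal, but here the competition is close: a tightly held n=2 valence electron can cost more to remove than an n=3 core electron, so the actual values have to decide it.
Valence configurations: S²⁺ [Ne]3s²3p², O²⁺ [He]2s²2p², P²⁺ [Ne]3s²3p¹.
The numbers (kJ/mol): S 3357, Ca 4912, Mg 7733, O 5300, P 2914.
So the third ionization energies run P < S < Ca < O < Mg.

P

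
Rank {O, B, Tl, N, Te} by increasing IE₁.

B is in period 2, group 13; N is in period 2, group 15; O is in period 2, group 16; Te is in period 5, group 16; Tl is in period 6, group 13.
IE₁ increases left→right with effective nuclear charge and decreases top→bottom as the valence shell moves farther out.
Neither a single period nor a single group — weigh both effects.
B > Tl: they share group 13; the group trend gives B the larger value.
Te > B: the two effects oppose for this pair; the across-period effect wins (869 vs 801 kJ/mol).
O > Te: they share group 16; the group trend gives O the larger value.
N > O: this pair runs against the simple trend — see the exception note.
Note the exception: N has a higher first ionization energy than O, contrary to the simple trend — pairing an electron in O's 2p⁴ costs repulsion energy, so O ionizes more easily than half-filled N (2p³).
Tabulated first ionization energy (kJ/mol): B 801, N 1402, O 1314, Te 869, Tl 589.
So from lowest to highest: Tl < B < Te < O < N.

Tl < B < Te < O < N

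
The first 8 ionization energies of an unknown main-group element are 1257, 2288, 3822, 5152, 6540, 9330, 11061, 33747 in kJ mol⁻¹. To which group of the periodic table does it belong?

Group 17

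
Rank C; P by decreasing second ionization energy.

IE_2 is the cost of taking one more electron from the +1 cation: C⁺ still has 3 valence electrons; P⁺ still has 4 valence electrons.
All are still removing valence electrons, so compare the +1 ions as you would atoms: IE_2 generally rises across a period (higher Z_eff) and falls down a group (larger shell), subject to the usual subshell exceptions.
Valence configurations: C⁺ [He]2s²2p¹, P⁺ [Ne]3s²3p².
Tabulated IE_2 (kJ/mol): C 2353, P 1907.
Hence IE_2: P < C.

C > P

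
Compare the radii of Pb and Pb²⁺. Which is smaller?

Forming Pb²⁺ removes 2 electrons from Pb. Fewer electrons for the same nuclear charge means less shielding and a higher Z_eff on the remaining electrons.
A cation is smaller than its parent atom: Pb²⁺ < Pb.

Pb²⁺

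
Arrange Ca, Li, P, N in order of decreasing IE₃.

The third ionization energy removes an electron from the +2 ion. For each element: Ca²⁺ is the bare [Ar] core; Li²⁺ is already 1 electron into the core; P²⁺ still has 3 valence electrons; N²⁺ still has 3 valence electrons.
Core electrons are held far more tightly than valence electrons, so Ca and Li top the IE_3 order.
Valence configurations: P²⁺ [Ne]3s²3p¹, N²⁺ [He]2s²2p¹.
Approximate IE_3 values (kJ/mol): Ca 4912, Li 11815, P 2914, N 4578.
Hence IE_3: P < N < Ca < Li.

Li > Ca > N > P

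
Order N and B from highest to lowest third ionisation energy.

N > B

The third ionization energy removes an electron from the +2 ion. For each element: N²⁺ still has 3 valence electrons; B²⁺ still has 1 valence electron.
All are still removing valence electrons, so compare the +2 ions as you would atoms: IE_3 generally rises across a period (higher Z_eff) and falls down a group (larger shell), subject to the usual subshell exceptions.
Valence configurations: N²⁺ [He]2s²2p¹, B²⁺ [He]2s¹.
The numbers (kJ/mol): N 4578, B 3660.
Hence IE_3: B < N.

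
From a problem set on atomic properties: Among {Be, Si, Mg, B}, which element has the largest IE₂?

B

Consider each +1 ion: Be⁺ still has 1 valence electron; Si⁺ still has 3 valence electrons; Mg⁺ still has 1 valence electron; B⁺ still has 2 valence electrons.
All are still removing valence electrons, so compare the +1 ions as you would atoms: IE_2 generally rises across a period (higher Z_eff) and falls down a group (larger shell), subject to the usual subshell exceptions.
Valence configurations: Be⁺ [He]2s¹, Si⁺ [Ne]3s²3p¹, Mg⁺ [Ne]3s¹, B⁺ [He]2s².
The numbers (kJ/mol): Be 1757, Si 1577, Mg 1451, B 2427.
So the second ionization energies run Mg < Si < Be < B.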